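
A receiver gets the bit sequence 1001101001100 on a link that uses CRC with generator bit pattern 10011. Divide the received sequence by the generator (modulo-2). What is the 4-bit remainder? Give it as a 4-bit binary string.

0000

Modulo-2 division of 1001101001100 by 10011:
  pos 0: 10011 XOR 10011 = 00000
  pos 6: 10011 XOR 10011 = 00000
Remainder = 0000 (zero — the frame passes the CRC check).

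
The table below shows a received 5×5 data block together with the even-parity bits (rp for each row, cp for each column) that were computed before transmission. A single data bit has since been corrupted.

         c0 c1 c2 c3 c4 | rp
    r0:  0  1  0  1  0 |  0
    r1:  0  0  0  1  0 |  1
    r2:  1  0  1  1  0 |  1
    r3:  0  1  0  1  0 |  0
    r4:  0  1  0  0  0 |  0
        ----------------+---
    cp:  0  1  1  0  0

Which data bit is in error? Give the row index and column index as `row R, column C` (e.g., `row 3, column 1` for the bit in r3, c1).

row 4, column 0

Recompute each row's even parity and compare to rp:
  r0: data parity 0, sent rp 0 → ok
  r1: data parity 1, sent rp 1 → ok
  r2: data parity 1, sent rp 1 → ok
  r3: data parity 0, sent rp 0 → ok
  r4: data parity 1, sent rp 0 → mismatch
Recompute each column's even parity and compare to cp:
  c0: data parity 1, sent cp 0 → mismatch
  c1: data parity 1, sent cp 1 → ok
  c2: data parity 1, sent cp 1 → ok
  c3: data parity 0, sent cp 0 → ok
  c4: data parity 0, sent cp 0 → ok
Exactly one row (r4) and one column (c0) fail → the flipped bit is at their intersection.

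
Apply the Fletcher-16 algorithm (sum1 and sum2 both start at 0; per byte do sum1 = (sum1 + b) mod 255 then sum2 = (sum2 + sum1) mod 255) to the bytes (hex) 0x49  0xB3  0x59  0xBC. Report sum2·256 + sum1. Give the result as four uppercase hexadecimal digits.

AF13

Running sums (mod 255):
  after byte 0 (0x49): sum1=73, sum2=73
  after byte 1 (0xB3): sum1=252, sum2=70
  after byte 2 (0x59): sum1=86, sum2=156
  after byte 3 (0xBC): sum1=19, sum2=175
Checksum = sum2·256 + sum1 = 175·256 + 19 = 44819 = 0xAF13.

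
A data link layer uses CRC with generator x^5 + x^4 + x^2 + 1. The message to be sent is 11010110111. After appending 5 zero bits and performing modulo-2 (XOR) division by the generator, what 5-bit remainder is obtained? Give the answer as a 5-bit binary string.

Append 5 zeros: 1101011011100000. Divide by 110101 (XOR where the leading bit is 1):
  pos 0: 110101 XOR 110101 = 000000
  pos 6: 101110 XOR 110101 = 011011
  pos 7: 110110 XOR 110101 = 000011
Remainder (last 5 bits) = 11000. This is the CRC / FCS.

11000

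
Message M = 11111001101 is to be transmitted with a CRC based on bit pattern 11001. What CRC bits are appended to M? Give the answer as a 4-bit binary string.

1111

Append 4 zeros: 111110011010000. Divide by 11001 (XOR where the leading bit is 1):
  pos 0: 11111 XOR 11001 = 00110
  pos 2: 11000 XOR 11001 = 00001
  pos 6: 11101 XOR 11001 = 00100
  pos 8: 10000 XOR 11001 = 01001
  pos 9: 10010 XOR 11001 = 01011
  pos 10: 10110 XOR 11001 = 01111
Remainder (last 4 bits) = 1111. This is the CRC / FCS.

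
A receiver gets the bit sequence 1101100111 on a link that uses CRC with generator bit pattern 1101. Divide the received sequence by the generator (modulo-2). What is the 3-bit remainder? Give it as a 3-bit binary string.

Modulo-2 division of 1101100111 by 1101:
  pos 0: 1101 XOR 1101 = 0000
  pos 4: 1001 XOR 1101 = 0100
  pos 5: 1001 XOR 1101 = 0100
  pos 6: 1001 XOR 1101 = 0100
Remainder = 100 (nonzero — an error is detected).

100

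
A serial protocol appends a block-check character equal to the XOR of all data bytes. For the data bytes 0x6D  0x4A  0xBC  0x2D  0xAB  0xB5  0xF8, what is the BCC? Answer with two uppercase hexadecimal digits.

50

XOR the bytes together:
  start with 0x6D
  0x6D ⊕ 0x4A = 0x27
  0x27 ⊕ 0xBC = 0x9B
  0x9B ⊕ 0x2D = 0xB6
  0xB6 ⊕ 0xAB = 0x1D
  0x1D ⊕ 0xB5 = 0xA8
  0xA8 ⊕ 0xF8 = 0x50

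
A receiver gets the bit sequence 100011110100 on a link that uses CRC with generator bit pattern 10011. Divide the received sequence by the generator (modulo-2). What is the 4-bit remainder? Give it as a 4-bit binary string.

1000

Modulo-2 division of 100011110100 by 10011:
  pos 0: 10001 XOR 10011 = 00010
  pos 3: 10111 XOR 10011 = 00100
  pos 5: 10001 XOR 10011 = 00010
Remainder = 1000 (nonzero — an error is detected).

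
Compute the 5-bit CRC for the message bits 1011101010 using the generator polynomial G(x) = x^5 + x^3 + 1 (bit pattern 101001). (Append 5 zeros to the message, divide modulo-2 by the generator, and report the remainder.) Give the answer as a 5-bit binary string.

01001

Append 5 zeros: 101110101000000. Divide by 101001 (XOR where the leading bit is 1):
  pos 0: 101110 XOR 101001 = 000111
  pos 3: 111101 XOR 101001 = 010100
  pos 4: 101000 XOR 101001 = 000001
  pos 9: 100000 XOR 101001 = 001001
Remainder (last 5 bits) = 01001. This is the CRC / FCS.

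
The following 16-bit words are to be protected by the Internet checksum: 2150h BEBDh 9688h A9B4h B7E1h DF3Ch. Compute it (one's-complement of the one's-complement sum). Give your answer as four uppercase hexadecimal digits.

One's-complement addition (fold any carry out of bit 15 back into bit 0):
  0x2150 + 0xBEBD = 0x0E00D
  0xE00D + 0x9688 = 0x17695 → wrap carry → 0x7696
  0x7696 + 0xA9B4 = 0x1204A → wrap carry → 0x204B
  0x204B + 0xB7E1 = 0x0D82C
  0xD82C + 0xDF3C = 0x1B768 → wrap carry → 0xB769
One's-complement sum = 0xB769.
Checksum = ~0xB769 & 0xFFFF = 0x4896.

4896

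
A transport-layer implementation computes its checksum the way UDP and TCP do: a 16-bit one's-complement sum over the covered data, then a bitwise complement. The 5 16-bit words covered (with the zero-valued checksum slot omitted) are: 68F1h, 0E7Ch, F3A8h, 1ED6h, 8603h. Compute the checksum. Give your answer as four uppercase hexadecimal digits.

One's-complement addition (fold any carry out of bit 15 back into bit 0):
  0x68F1 + 0x0E7C = 0x0776D
  0x776D + 0xF3A8 = 0x16B15 → wrap carry → 0x6B16
  0x6B16 + 0x1ED6 = 0x089EC
  0x89EC + 0x8603 = 0x10FEF → wrap carry → 0x0FF0
One's-complement sum = 0x0FF0.
Checksum = ~0x0FF0 & 0xFFFF = 0xF00F.

F00F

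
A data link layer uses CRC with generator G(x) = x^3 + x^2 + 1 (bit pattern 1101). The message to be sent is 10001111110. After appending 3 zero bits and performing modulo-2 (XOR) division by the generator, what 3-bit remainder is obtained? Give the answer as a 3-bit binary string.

Append 3 zeros: 10001111110000. Divide by 1101 (XOR where the leading bit is 1):
  pos 0: 1000 XOR 1101 = 0101
  pos 1: 1011 XOR 1101 = 0110
  pos 2: 1101 XOR 1101 = 0000
  pos 6: 1111 XOR 1101 = 0010
  pos 8: 1000 XOR 1101 = 0101
  pos 9: 1010 XOR 1101 = 0111
  pos 10: 1110 XOR 1101 = 0011
Remainder (last 3 bits) = 011. This is the CRC / FCS.

011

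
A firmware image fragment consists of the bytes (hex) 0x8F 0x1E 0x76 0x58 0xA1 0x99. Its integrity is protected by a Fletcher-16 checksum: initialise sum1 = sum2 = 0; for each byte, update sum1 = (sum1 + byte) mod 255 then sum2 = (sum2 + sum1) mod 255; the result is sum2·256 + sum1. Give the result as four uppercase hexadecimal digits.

Running sums (mod 255):
  after byte 0 (0x8F): sum1=143, sum2=143
  after byte 1 (0x1E): sum1=173, sum2=61
  after byte 2 (0x76): sum1=36, sum2=97
  after byte 3 (0x58): sum1=124, sum2=221
  after byte 4 (0xA1): sum1=30, sum2=251
  after byte 5 (0x99): sum1=183, sum2=179
Checksum = sum2·256 + sum1 = 179·256 + 183 = 46007 = 0xB3B7.

B3B7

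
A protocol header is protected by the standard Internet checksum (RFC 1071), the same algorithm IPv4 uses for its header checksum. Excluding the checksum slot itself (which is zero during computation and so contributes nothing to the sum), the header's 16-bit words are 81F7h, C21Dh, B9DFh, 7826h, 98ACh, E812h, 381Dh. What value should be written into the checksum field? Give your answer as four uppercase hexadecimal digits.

One's-complement addition (fold any carry out of bit 15 back into bit 0):
  0x81F7 + 0xC21D = 0x14414 → wrap carry → 0x4415
  0x4415 + 0xB9DF = 0x0FDF4
  0xFDF4 + 0x7826 = 0x1761A → wrap carry → 0x761B
  0x761B + 0x98AC = 0x10EC7 → wrap carry → 0x0EC8
  0x0EC8 + 0xE812 = 0x0F6DA
  0xF6DA + 0x381D = 0x12EF7 → wrap carry → 0x2EF8
One's-complement sum = 0x2EF8.
Checksum = ~0x2EF8 & 0xFFFF = 0xD107.

D107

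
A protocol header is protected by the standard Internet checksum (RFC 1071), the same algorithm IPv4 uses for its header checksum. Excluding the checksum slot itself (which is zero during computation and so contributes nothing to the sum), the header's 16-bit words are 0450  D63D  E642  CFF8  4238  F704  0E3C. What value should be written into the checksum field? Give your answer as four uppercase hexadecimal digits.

27BD

One's-complement addition (fold any carry out of bit 15 back into bit 0):
  0x0450 + 0xD63D = 0x0DA8D
  0xDA8D + 0xE642 = 0x1C0CF → wrap carry → 0xC0D0
  0xC0D0 + 0xCFF8 = 0x190C8 → wrap carry → 0x90C9
  0x90C9 + 0x4238 = 0x0D301
  0xD301 + 0xF704 = 0x1CA05 → wrap carry → 0xCA06
  0xCA06 + 0x0E3C = 0x0D842
One's-complement sum = 0xD842.
Checksum = ~0xD842 & 0xFFFF = 0x27BD.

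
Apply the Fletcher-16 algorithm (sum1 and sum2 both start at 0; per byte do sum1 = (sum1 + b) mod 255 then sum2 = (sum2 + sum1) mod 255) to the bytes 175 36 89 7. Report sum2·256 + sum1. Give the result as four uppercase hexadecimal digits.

E434

Running sums (mod 255):
  after byte 0 (175): sum1=175, sum2=175
  after byte 1 (36): sum1=211, sum2=131
  after byte 2 (89): sum1=45, sum2=176
  after byte 3 (7): sum1=52, sum2=228
Checksum = sum2·256 + sum1 = 228·256 + 52 = 58420 = 0xE434.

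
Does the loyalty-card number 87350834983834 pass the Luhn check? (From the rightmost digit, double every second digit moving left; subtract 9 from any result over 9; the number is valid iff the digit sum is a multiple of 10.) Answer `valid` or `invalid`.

invalid

From the right, keep odd positions and double even positions (subtract 9 from any doubled value over 9):
  doubled (positions 2,4,...): 6 6 9 6 0 6 7 → sum 40
  kept (positions 1,3,...): 4 8 8 4 8 5 7 → sum 44
Total = 84.
84 mod 10 = 4, so the number is invalid.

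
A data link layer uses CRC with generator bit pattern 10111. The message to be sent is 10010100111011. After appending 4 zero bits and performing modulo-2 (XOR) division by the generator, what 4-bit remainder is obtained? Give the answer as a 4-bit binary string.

Append 4 zeros: 100101001110110000. Divide by 10111 (XOR where the leading bit is 1):
  pos 0: 10010 XOR 10111 = 00101
  pos 2: 10110 XOR 10111 = 00001
  pos 6: 10111 XOR 10111 = 00000
  pos 12: 11000 XOR 10111 = 01111
  pos 13: 11110 XOR 10111 = 01001
Remainder (last 4 bits) = 1001. This is the CRC / FCS.

1001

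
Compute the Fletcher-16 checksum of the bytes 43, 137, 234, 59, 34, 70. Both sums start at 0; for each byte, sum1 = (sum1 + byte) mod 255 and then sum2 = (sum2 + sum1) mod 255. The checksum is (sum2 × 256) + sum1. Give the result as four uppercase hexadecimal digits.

9A43

Running sums (mod 255):
  after byte 0 (43): sum1=43, sum2=43
  after byte 1 (137): sum1=180, sum2=223
  after byte 2 (234): sum1=159, sum2=127
  after byte 3 (59): sum1=218, sum2=90
  after byte 4 (34): sum1=252, sum2=87
  after byte 5 (70): sum1=67, sum2=154
Checksum = sum2·256 + sum1 = 154·256 + 67 = 39491 = 0x9A43.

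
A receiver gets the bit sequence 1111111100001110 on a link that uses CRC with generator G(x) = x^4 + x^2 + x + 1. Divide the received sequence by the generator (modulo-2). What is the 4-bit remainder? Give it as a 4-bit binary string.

0001

Modulo-2 division of 1111111100001110 by 10111:
  pos 0: 11111 XOR 10111 = 01000
  pos 1: 10001 XOR 10111 = 00110
  pos 3: 11011 XOR 10111 = 01100
  pos 4: 11000 XOR 10111 = 01111
  pos 5: 11110 XOR 10111 = 01001
  pos 6: 10010 XOR 10111 = 00101
  pos 8: 10101 XOR 10111 = 00010
  pos 11: 10110 XOR 10111 = 00001
Remainder = 0001 (nonzero — an error is detected).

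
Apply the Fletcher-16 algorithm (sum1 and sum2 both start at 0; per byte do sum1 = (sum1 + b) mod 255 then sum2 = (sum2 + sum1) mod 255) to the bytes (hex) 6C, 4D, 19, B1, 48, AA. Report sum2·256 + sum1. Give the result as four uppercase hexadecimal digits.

C177

Running sums (mod 255):
  after byte 0 (6C): sum1=108, sum2=108
  after byte 1 (4D): sum1=185, sum2=38
  after byte 2 (19): sum1=210, sum2=248
  after byte 3 (B1): sum1=132, sum2=125
  after byte 4 (48): sum1=204, sum2=74
  after byte 5 (AA): sum1=119, sum2=193
Checksum = sum2·256 + sum1 = 193·256 + 119 = 49527 = 0xC177.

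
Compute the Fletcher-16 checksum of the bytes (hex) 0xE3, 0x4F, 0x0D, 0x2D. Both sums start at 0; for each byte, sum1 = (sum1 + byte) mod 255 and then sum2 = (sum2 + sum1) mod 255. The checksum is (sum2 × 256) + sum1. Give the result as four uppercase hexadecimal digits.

C46D

Running sums (mod 255):
  after byte 0 (0xE3): sum1=227, sum2=227
  after byte 1 (0x4F): sum1=51, sum2=23
  after byte 2 (0x0D): sum1=64, sum2=87
  after byte 3 (0x2D): sum1=109, sum2=196
Checksum = sum2·256 + sum1 = 196·256 + 109 = 50285 = 0xC46D.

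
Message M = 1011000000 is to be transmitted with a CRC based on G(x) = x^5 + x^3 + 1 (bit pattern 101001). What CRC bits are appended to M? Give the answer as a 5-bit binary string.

Append 5 zeros: 101100000000000. Divide by 101001 (XOR where the leading bit is 1):
  pos 0: 101100 XOR 101001 = 000101
  pos 3: 101000 XOR 101001 = 000001
  pos 8: 100000 XOR 101001 = 001001
Remainder (last 5 bits) = 10010. This is the CRC / FCS.

10010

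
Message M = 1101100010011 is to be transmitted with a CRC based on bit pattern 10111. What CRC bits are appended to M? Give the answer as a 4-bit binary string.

1000

Append 4 zeros: 11011000100110000. Divide by 10111 (XOR where the leading bit is 1):
  pos 0: 11011 XOR 10111 = 01100
  pos 1: 11000 XOR 10111 = 01111
  pos 2: 11110 XOR 10111 = 01001
  pos 3: 10010 XOR 10111 = 00101
  pos 5: 10110 XOR 10111 = 00001
  pos 9: 10110 XOR 10111 = 00001
Remainder (last 4 bits) = 1000. This is the CRC / FCS.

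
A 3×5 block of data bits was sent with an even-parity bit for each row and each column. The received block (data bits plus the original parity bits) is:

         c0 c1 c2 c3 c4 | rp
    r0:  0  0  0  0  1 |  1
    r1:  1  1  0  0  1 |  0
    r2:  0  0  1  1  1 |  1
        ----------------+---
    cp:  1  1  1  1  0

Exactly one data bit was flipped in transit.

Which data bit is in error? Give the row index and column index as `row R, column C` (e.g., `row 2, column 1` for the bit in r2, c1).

Recompute each row's even parity and compare to rp:
  r0: data parity 1, sent rp 1 → ok
  r1: data parity 1, sent rp 0 → mismatch
  r2: data parity 1, sent rp 1 → ok
Recompute each column's even parity and compare to cp:
  c0: data parity 1, sent cp 1 → ok
  c1: data parity 1, sent cp 1 → ok
  c2: data parity 1, sent cp 1 → ok
  c3: data parity 1, sent cp 1 → ok
  c4: data parity 1, sent cp 0 → mismatch
Exactly one row (r1) and one column (c4) fail → the flipped bit is at their intersection.

row 1, column 4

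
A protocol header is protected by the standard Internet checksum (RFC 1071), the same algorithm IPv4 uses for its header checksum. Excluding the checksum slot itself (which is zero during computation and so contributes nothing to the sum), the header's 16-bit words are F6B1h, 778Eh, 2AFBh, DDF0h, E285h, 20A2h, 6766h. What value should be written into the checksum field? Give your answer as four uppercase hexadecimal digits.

One's-complement addition (fold any carry out of bit 15 back into bit 0):
  0xF6B1 + 0x778E = 0x16E3F → wrap carry → 0x6E40
  0x6E40 + 0x2AFB = 0x0993B
  0x993B + 0xDDF0 = 0x1772B → wrap carry → 0x772C
  0x772C + 0xE285 = 0x159B1 → wrap carry → 0x59B2
  0x59B2 + 0x20A2 = 0x07A54
  0x7A54 + 0x6766 = 0x0E1BA
One's-complement sum = 0xE1BA.
Checksum = ~0xE1BA & 0xFFFF = 0x1E45.

1E45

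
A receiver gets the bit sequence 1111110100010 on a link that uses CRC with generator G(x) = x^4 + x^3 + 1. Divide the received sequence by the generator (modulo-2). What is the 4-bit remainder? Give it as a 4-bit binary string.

0001

Modulo-2 division of 1111110100010 by 11001:
  pos 0: 11111 XOR 11001 = 00110
  pos 2: 11010 XOR 11001 = 00011
  pos 5: 11100 XOR 11001 = 00101
  pos 7: 10101 XOR 11001 = 01100
  pos 8: 11000 XOR 11001 = 00001
Remainder = 0001 (nonzero — an error is detected).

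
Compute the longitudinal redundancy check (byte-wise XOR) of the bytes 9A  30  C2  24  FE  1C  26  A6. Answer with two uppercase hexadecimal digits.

XOR the bytes together:
  start with 0x9A
  0x9A ⊕ 0x30 = 0xAA
  0xAA ⊕ 0xC2 = 0x68
  0x68 ⊕ 0x24 = 0x4C
  0x4C ⊕ 0xFE = 0xB2
  0xB2 ⊕ 0x1C = 0xAE
  0xAE ⊕ 0x26 = 0x88
  0x88 ⊕ 0xA6 = 0x2E

2E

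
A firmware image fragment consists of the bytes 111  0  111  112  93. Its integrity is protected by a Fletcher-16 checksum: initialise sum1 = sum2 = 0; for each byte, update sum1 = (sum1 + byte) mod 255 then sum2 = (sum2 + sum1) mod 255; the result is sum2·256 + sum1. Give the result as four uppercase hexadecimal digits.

B9AC

Running sums (mod 255):
  after byte 0 (111): sum1=111, sum2=111
  after byte 1 (0): sum1=111, sum2=222
  after byte 2 (111): sum1=222, sum2=189
  after byte 3 (112): sum1=79, sum2=13
  after byte 4 (93): sum1=172, sum2=185
Checksum = sum2·256 + sum1 = 185·256 + 172 = 47532 = 0xB9AC.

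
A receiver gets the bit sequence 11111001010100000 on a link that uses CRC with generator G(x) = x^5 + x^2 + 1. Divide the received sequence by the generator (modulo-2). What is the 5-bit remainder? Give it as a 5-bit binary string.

Modulo-2 division of 11111001010100000 by 100101:
  pos 0: 111110 XOR 100101 = 011011
  pos 1: 110110 XOR 100101 = 010011
  pos 2: 100111 XOR 100101 = 000010
  pos 6: 100101 XOR 100101 = 000000
Remainder = 00000 (zero — the frame passes the CRC check).

00000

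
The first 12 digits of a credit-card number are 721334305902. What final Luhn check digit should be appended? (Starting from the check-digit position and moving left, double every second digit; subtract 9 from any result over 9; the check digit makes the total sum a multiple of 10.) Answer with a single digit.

0

Partial digits right→left: 2 0 9 5 0 3 4 3 3 1 2 7
Double every second digit counting from the check-digit position (so the 1st, 3rd, 5th, ... of the partial from the right).
  doubled (with −9 where >9): 4 9 0 8 6 4 → sum 31
  kept as-is: 0 5 3 3 1 7 → sum 19
Total = 31 + 19 = 50.
Check digit = (10 − (50 mod 10)) mod 10 = 0.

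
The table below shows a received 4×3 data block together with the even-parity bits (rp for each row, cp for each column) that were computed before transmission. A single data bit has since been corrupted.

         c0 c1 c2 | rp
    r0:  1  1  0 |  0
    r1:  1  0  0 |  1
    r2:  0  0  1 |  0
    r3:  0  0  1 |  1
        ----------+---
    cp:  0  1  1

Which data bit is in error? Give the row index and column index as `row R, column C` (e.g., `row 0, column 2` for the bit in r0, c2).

row 2, column 2

Recompute each row's even parity and compare to rp:
  r0: data parity 0, sent rp 0 → ok
  r1: data parity 1, sent rp 1 → ok
  r2: data parity 1, sent rp 0 → mismatch
  r3: data parity 1, sent rp 1 → ok
Recompute each column's even parity and compare to cp:
  c0: data parity 0, sent cp 0 → ok
  c1: data parity 1, sent cp 1 → ok
  c2: data parity 0, sent cp 1 → mismatch
Exactly one row (r2) and one column (c2) fail → the flipped bit is at their intersection.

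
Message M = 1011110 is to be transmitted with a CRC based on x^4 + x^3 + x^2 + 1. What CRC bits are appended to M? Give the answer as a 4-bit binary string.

Append 4 zeros: 10111100000. Divide by 11101 (XOR where the leading bit is 1):
  pos 0: 10111 XOR 11101 = 01010
  pos 1: 10101 XOR 11101 = 01000
  pos 2: 10000 XOR 11101 = 01101
  pos 3: 11010 XOR 11101 = 00111
  pos 5: 11100 XOR 11101 = 00001
Remainder (last 4 bits) = 0010. This is the CRC / FCS.

0010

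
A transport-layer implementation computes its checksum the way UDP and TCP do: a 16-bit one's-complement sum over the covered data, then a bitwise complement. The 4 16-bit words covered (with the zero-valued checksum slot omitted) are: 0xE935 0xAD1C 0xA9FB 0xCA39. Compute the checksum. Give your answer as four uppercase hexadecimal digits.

One's-complement addition (fold any carry out of bit 15 back into bit 0):
  0xE935 + 0xAD1C = 0x19651 → wrap carry → 0x9652
  0x9652 + 0xA9FB = 0x1404D → wrap carry → 0x404E
  0x404E + 0xCA39 = 0x10A87 → wrap carry → 0x0A88
One's-complement sum = 0x0A88.
Checksum = ~0x0A88 & 0xFFFF = 0xF577.

F577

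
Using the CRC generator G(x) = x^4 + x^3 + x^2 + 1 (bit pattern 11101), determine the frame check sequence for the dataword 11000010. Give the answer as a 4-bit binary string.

Append 4 zeros: 110000100000. Divide by 11101 (XOR where the leading bit is 1):
  pos 0: 11000 XOR 11101 = 00101
  pos 2: 10101 XOR 11101 = 01000
  pos 3: 10000 XOR 11101 = 01101
  pos 4: 11010 XOR 11101 = 00111
  pos 6: 11100 XOR 11101 = 00001
Remainder (last 4 bits) = 0010. This is the CRC / FCS.

0010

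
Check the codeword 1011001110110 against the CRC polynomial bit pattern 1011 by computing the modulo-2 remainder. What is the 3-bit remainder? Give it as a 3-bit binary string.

010

Modulo-2 division of 1011001110110 by 1011:
  pos 0: 1011 XOR 1011 = 0000
  pos 6: 1110 XOR 1011 = 0101
  pos 7: 1011 XOR 1011 = 0000
Remainder = 010 (nonzero — an error is detected).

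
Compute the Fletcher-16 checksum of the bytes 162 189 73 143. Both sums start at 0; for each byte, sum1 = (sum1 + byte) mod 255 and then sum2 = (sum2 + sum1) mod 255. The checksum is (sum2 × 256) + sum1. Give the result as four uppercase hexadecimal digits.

Running sums (mod 255):
  after byte 0 (162): sum1=162, sum2=162
  after byte 1 (189): sum1=96, sum2=3
  after byte 2 (73): sum1=169, sum2=172
  after byte 3 (143): sum1=57, sum2=229
Checksum = sum2·256 + sum1 = 229·256 + 57 = 58681 = 0xE539.

E539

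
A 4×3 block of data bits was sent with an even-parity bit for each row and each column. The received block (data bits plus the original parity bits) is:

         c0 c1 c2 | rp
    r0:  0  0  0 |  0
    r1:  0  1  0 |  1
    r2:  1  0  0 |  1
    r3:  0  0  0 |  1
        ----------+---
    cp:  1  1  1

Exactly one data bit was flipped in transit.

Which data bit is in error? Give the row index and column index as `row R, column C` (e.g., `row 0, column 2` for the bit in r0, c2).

Recompute each row's even parity and compare to rp:
  r0: data parity 0, sent rp 0 → ok
  r1: data parity 1, sent rp 1 → ok
  r2: data parity 1, sent rp 1 → ok
  r3: data parity 0, sent rp 1 → mismatch
Recompute each column's even parity and compare to cp:
  c0: data parity 1, sent cp 1 → ok
  c1: data parity 1, sent cp 1 → ok
  c2: data parity 0, sent cp 1 → mismatch
Exactly one row (r3) and one column (c2) fail → the flipped bit is at their intersection.

row 3, column 2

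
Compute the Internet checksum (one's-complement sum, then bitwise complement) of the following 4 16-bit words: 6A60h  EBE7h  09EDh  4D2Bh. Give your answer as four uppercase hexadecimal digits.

529F

One's-complement addition (fold any carry out of bit 15 back into bit 0):
  0x6A60 + 0xEBE7 = 0x15647 → wrap carry → 0x5648
  0x5648 + 0x09ED = 0x06035
  0x6035 + 0x4D2B = 0x0AD60
One's-complement sum = 0xAD60.
Checksum = ~0xAD60 & 0xFFFF = 0x529F.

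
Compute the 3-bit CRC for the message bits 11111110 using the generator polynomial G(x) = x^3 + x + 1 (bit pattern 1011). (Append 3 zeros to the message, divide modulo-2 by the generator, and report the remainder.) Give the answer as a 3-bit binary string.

Append 3 zeros: 11111110000. Divide by 1011 (XOR where the leading bit is 1):
  pos 0: 1111 XOR 1011 = 0100
  pos 1: 1001 XOR 1011 = 0010
  pos 3: 1011 XOR 1011 = 0000
Remainder (last 3 bits) = 000. This is the CRC / FCS.

000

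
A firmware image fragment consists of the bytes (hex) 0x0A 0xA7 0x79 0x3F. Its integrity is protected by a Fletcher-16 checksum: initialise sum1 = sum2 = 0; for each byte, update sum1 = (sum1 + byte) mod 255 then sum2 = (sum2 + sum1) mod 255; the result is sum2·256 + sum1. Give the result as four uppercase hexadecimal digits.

516A

Running sums (mod 255):
  after byte 0 (0x0A): sum1=10, sum2=10
  after byte 1 (0xA7): sum1=177, sum2=187
  after byte 2 (0x79): sum1=43, sum2=230
  after byte 3 (0x3F): sum1=106, sum2=81
Checksum = sum2·256 + sum1 = 81·256 + 106 = 20842 = 0x516A.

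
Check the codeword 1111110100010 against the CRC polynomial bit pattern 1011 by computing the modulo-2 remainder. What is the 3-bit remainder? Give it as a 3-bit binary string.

000

Modulo-2 division of 1111110100010 by 1011:
  pos 0: 1111 XOR 1011 = 0100
  pos 1: 1001 XOR 1011 = 0010
  pos 3: 1010 XOR 1011 = 0001
  pos 6: 1100 XOR 1011 = 0111
  pos 7: 1110 XOR 1011 = 0101
  pos 8: 1011 XOR 1011 = 0000
Remainder = 000 (zero — the frame passes the CRC check).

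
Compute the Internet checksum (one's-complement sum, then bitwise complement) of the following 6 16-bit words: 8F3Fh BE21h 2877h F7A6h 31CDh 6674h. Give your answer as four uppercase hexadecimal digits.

One's-complement addition (fold any carry out of bit 15 back into bit 0):
  0x8F3F + 0xBE21 = 0x14D60 → wrap carry → 0x4D61
  0x4D61 + 0x2877 = 0x075D8
  0x75D8 + 0xF7A6 = 0x16D7E → wrap carry → 0x6D7F
  0x6D7F + 0x31CD = 0x09F4C
  0x9F4C + 0x6674 = 0x105C0 → wrap carry → 0x05C1
One's-complement sum = 0x05C1.
Checksum = ~0x05C1 & 0xFFFF = 0xFA3E.

FA3E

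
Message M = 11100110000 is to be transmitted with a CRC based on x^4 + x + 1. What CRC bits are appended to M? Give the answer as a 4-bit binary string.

0100

Append 4 zeros: 111001100000000. Divide by 10011 (XOR where the leading bit is 1):
  pos 0: 11100 XOR 10011 = 01111
  pos 1: 11111 XOR 10011 = 01100
  pos 2: 11001 XOR 10011 = 01010
  pos 3: 10100 XOR 10011 = 00111
  pos 5: 11100 XOR 10011 = 01111
  pos 6: 11110 XOR 10011 = 01101
  pos 7: 11010 XOR 10011 = 01001
  pos 8: 10010 XOR 10011 = 00001
Remainder (last 4 bits) = 0100. This is the CRC / FCS.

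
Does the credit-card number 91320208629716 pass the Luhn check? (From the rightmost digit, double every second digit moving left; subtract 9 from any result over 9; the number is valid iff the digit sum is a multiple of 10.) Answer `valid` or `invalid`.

invalid

From the right, keep odd positions and double even positions (subtract 9 from any doubled value over 9):
  doubled (positions 2,4,...): 2 9 3 0 0 6 9 → sum 29
  kept (positions 1,3,...): 6 7 2 8 2 2 1 → sum 28
Total = 57.
57 mod 10 = 7, so the number is invalid.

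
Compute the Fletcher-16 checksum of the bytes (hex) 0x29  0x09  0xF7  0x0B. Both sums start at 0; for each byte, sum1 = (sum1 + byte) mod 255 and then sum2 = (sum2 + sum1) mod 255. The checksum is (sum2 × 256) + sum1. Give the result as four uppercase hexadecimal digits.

Running sums (mod 255):
  after byte 0 (0x29): sum1=41, sum2=41
  after byte 1 (0x09): sum1=50, sum2=91
  after byte 2 (0xF7): sum1=42, sum2=133
  after byte 3 (0x0B): sum1=53, sum2=186
Checksum = sum2·256 + sum1 = 186·256 + 53 = 47669 = 0xBA35.

BA35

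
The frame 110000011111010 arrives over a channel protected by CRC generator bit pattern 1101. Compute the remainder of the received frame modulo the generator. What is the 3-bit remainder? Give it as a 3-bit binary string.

011

Modulo-2 division of 110000011111010 by 1101:
  pos 0: 1100 XOR 1101 = 0001
  pos 3: 1000 XOR 1101 = 0101
  pos 4: 1011 XOR 1101 = 0110
  pos 5: 1101 XOR 1101 = 0000
  pos 9: 1110 XOR 1101 = 0011
  pos 11: 1110 XOR 1101 = 0011
Remainder = 011 (nonzero — an error is detected).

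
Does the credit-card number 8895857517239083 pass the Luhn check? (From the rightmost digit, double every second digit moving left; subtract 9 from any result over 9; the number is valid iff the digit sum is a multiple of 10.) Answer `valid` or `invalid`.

invalid

From the right, keep odd positions and double even positions (subtract 9 from any doubled value over 9):
  doubled (positions 2,4,...): 7 9 4 2 5 7 9 7 → sum 50
  kept (positions 1,3,...): 3 0 3 7 5 5 5 8 → sum 36
Total = 86.
86 mod 10 = 6, so the number is invalid.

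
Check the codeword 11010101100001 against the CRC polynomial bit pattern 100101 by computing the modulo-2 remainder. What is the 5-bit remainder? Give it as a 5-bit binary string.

00000

Modulo-2 division of 11010101100001 by 100101:
  pos 0: 110101 XOR 100101 = 010000
  pos 1: 100000 XOR 100101 = 000101
  pos 4: 101110 XOR 100101 = 001011
  pos 6: 101100 XOR 100101 = 001001
  pos 8: 100101 XOR 100101 = 000000
Remainder = 00000 (zero — the frame passes the CRC check).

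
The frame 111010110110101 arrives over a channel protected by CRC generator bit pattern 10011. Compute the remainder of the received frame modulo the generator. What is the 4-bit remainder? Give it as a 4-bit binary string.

0010

Modulo-2 division of 111010110110101 by 10011:
  pos 0: 11101 XOR 10011 = 01110
  pos 1: 11100 XOR 10011 = 01111
  pos 2: 11111 XOR 10011 = 01100
  pos 3: 11001 XOR 10011 = 01010
  pos 4: 10100 XOR 10011 = 00111
  pos 6: 11111 XOR 10011 = 01100
  pos 7: 11000 XOR 10011 = 01011
  pos 8: 10111 XOR 10011 = 00100
  pos 10: 10001 XOR 10011 = 00010
Remainder = 0010 (nonzero — an error is detected).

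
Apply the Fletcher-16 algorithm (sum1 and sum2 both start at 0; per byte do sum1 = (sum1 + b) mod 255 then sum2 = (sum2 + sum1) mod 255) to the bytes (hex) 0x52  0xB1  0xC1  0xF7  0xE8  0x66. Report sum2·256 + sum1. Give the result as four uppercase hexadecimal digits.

Running sums (mod 255):
  after byte 0 (0x52): sum1=82, sum2=82
  after byte 1 (0xB1): sum1=4, sum2=86
  after byte 2 (0xC1): sum1=197, sum2=28
  after byte 3 (0xF7): sum1=189, sum2=217
  after byte 4 (0xE8): sum1=166, sum2=128
  after byte 5 (0x66): sum1=13, sum2=141
Checksum = sum2·256 + sum1 = 141·256 + 13 = 36109 = 0x8D0D.

8D0D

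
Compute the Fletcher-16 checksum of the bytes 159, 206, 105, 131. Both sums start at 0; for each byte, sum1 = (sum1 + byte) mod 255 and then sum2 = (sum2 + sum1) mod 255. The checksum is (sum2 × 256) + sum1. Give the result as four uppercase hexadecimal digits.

415B

Running sums (mod 255):
  after byte 0 (159): sum1=159, sum2=159
  after byte 1 (206): sum1=110, sum2=14
  after byte 2 (105): sum1=215, sum2=229
  after byte 3 (131): sum1=91, sum2=65
Checksum = sum2·256 + sum1 = 65·256 + 91 = 16731 = 0x415B.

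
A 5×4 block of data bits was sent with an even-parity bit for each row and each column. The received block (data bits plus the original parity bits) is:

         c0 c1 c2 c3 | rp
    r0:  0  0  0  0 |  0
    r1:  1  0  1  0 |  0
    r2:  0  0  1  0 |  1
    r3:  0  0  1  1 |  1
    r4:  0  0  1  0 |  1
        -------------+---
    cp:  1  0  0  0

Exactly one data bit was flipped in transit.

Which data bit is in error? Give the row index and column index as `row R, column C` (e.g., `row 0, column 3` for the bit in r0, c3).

row 3, column 3

Recompute each row's even parity and compare to rp:
  r0: data parity 0, sent rp 0 → ok
  r1: data parity 0, sent rp 0 → ok
  r2: data parity 1, sent rp 1 → ok
  r3: data parity 0, sent rp 1 → mismatch
  r4: data parity 1, sent rp 1 → ok
Recompute each column's even parity and compare to cp:
  c0: data parity 1, sent cp 1 → ok
  c1: data parity 0, sent cp 0 → ok
  c2: data parity 0, sent cp 0 → ok
  c3: data parity 1, sent cp 0 → mismatch
Exactly one row (r3) and one column (c3) fail → the flipped bit is at their intersection.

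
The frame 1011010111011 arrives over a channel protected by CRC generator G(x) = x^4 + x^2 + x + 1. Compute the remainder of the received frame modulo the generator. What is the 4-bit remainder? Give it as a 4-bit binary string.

0001

Modulo-2 division of 1011010111011 by 10111:
  pos 0: 10110 XOR 10111 = 00001
  pos 4: 11011 XOR 10111 = 01100
  pos 5: 11001 XOR 10111 = 01110
  pos 6: 11100 XOR 10111 = 01011
  pos 7: 10111 XOR 10111 = 00000
Remainder = 0001 (nonzero — an error is detected).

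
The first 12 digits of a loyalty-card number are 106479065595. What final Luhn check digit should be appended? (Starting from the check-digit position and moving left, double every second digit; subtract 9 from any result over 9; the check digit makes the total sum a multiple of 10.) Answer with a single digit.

0

Partial digits right→left: 5 9 5 5 6 0 9 7 4 6 0 1
Double every second digit counting from the check-digit position (so the 1st, 3rd, 5th, ... of the partial from the right).
  doubled (with −9 where >9): 1 1 3 9 8 0 → sum 22
  kept as-is: 9 5 0 7 6 1 → sum 28
Total = 22 + 28 = 50.
Check digit = (10 − (50 mod 10)) mod 10 = 0.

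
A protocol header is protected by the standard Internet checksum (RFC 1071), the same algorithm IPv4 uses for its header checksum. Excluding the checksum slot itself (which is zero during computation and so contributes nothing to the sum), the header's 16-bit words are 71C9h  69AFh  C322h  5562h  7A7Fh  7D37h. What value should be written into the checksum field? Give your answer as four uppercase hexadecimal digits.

144B

One's-complement addition (fold any carry out of bit 15 back into bit 0):
  0x71C9 + 0x69AF = 0x0DB78
  0xDB78 + 0xC322 = 0x19E9A → wrap carry → 0x9E9B
  0x9E9B + 0x5562 = 0x0F3FD
  0xF3FD + 0x7A7F = 0x16E7C → wrap carry → 0x6E7D
  0x6E7D + 0x7D37 = 0x0EBB4
One's-complement sum = 0xEBB4.
Checksum = ~0xEBB4 & 0xFFFF = 0x144B.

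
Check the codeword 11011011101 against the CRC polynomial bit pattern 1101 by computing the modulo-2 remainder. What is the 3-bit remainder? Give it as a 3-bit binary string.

Modulo-2 division of 11011011101 by 1101:
  pos 0: 1101 XOR 1101 = 0000
  pos 4: 1011 XOR 1101 = 0110
  pos 5: 1101 XOR 1101 = 0000
Remainder = 001 (nonzero — an error is detected).

001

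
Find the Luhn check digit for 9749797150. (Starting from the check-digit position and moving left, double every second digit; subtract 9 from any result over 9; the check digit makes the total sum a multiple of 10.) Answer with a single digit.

Partial digits right→left: 0 5 1 7 9 7 9 4 7 9
Double every second digit counting from the check-digit position (so the 1st, 3rd, 5th, ... of the partial from the right).
  doubled (with −9 where >9): 0 2 9 9 5 → sum 25
  kept as-is: 5 7 7 4 9 → sum 32
Total = 25 + 32 = 57.
Check digit = (10 − (57 mod 10)) mod 10 = 3.

3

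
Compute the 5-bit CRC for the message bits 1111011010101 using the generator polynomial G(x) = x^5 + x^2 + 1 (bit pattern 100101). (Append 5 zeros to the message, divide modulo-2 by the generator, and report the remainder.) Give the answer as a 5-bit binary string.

Append 5 zeros: 111101101010100000. Divide by 100101 (XOR where the leading bit is 1):
  pos 0: 111101 XOR 100101 = 011000
  pos 1: 110001 XOR 100101 = 010100
  pos 2: 101000 XOR 100101 = 001101
  pos 4: 110110 XOR 100101 = 010011
  pos 5: 100111 XOR 100101 = 000010
  pos 9: 100100 XOR 100101 = 000001
Remainder (last 5 bits) = 01000. This is the CRC / FCS.

01000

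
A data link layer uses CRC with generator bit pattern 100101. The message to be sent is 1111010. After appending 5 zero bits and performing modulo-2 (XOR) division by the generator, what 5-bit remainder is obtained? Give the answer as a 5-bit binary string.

01011

Append 5 zeros: 111101000000. Divide by 100101 (XOR where the leading bit is 1):
  pos 0: 111101 XOR 100101 = 011000
  pos 1: 110000 XOR 100101 = 010101
  pos 2: 101010 XOR 100101 = 001111
  pos 4: 111100 XOR 100101 = 011001
  pos 5: 110010 XOR 100101 = 010111
  pos 6: 101110 XOR 100101 = 001011
Remainder (last 5 bits) = 01011. This is the CRC / FCS.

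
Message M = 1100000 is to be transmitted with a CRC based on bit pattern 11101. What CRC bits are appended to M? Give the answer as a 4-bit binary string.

Append 4 zeros: 11000000000. Divide by 11101 (XOR where the leading bit is 1):
  pos 0: 11000 XOR 11101 = 00101
  pos 2: 10100 XOR 11101 = 01001
  pos 3: 10010 XOR 11101 = 01111
  pos 4: 11110 XOR 11101 = 00011
Remainder (last 4 bits) = 1100. This is the CRC / FCS.

1100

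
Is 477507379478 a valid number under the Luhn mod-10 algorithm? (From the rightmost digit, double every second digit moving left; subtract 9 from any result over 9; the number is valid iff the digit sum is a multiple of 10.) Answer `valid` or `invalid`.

invalid

From the right, keep odd positions and double even positions (subtract 9 from any doubled value over 9):
  doubled (positions 2,4,...): 5 9 6 0 5 8 → sum 33
  kept (positions 1,3,...): 8 4 7 7 5 7 → sum 38
Total = 71.
71 mod 10 = 1, so the number is invalid.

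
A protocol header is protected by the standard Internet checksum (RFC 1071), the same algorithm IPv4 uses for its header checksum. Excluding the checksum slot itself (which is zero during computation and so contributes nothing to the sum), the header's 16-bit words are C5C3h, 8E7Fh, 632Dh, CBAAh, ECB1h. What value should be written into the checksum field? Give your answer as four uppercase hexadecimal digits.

9032

One's-complement addition (fold any carry out of bit 15 back into bit 0):
  0xC5C3 + 0x8E7F = 0x15442 → wrap carry → 0x5443
  0x5443 + 0x632D = 0x0B770
  0xB770 + 0xCBAA = 0x1831A → wrap carry → 0x831B
  0x831B + 0xECB1 = 0x16FCC → wrap carry → 0x6FCD
One's-complement sum = 0x6FCD.
Checksum = ~0x6FCD & 0xFFFF = 0x9032.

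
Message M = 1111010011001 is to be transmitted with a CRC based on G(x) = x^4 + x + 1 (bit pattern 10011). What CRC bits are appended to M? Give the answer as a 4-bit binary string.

0100

Append 4 zeros: 11110100110010000. Divide by 10011 (XOR where the leading bit is 1):
  pos 0: 11110 XOR 10011 = 01101
  pos 1: 11011 XOR 10011 = 01000
  pos 2: 10000 XOR 10011 = 00011
  pos 5: 11011 XOR 10011 = 01000
  pos 6: 10000 XOR 10011 = 00011
  pos 9: 11010 XOR 10011 = 01001
  pos 10: 10010 XOR 10011 = 00001
Remainder (last 4 bits) = 0100. This is the CRC / FCS.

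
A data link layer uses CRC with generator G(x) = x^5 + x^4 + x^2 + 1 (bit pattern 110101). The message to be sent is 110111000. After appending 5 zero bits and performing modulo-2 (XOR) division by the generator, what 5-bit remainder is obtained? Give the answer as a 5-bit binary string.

Append 5 zeros: 11011100000000. Divide by 110101 (XOR where the leading bit is 1):
  pos 0: 110111 XOR 110101 = 000010
  pos 4: 100000 XOR 110101 = 010101
  pos 5: 101010 XOR 110101 = 011111
  pos 6: 111110 XOR 110101 = 001011
  pos 8: 101100 XOR 110101 = 011001
Remainder (last 5 bits) = 11001. This is the CRC / FCS.

11001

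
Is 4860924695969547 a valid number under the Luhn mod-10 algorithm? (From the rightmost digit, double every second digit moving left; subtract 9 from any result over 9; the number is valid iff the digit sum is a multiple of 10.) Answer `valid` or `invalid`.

From the right, keep odd positions and double even positions (subtract 9 from any doubled value over 9):
  doubled (positions 2,4,...): 8 9 9 9 8 9 3 8 → sum 63
  kept (positions 1,3,...): 7 5 6 5 6 2 0 8 → sum 39
Total = 102.
102 mod 10 = 2, so the number is invalid.

invalid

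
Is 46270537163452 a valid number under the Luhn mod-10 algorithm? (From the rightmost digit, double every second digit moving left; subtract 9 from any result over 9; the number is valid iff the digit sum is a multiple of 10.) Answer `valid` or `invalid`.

invalid

From the right, keep odd positions and double even positions (subtract 9 from any doubled value over 9):
  doubled (positions 2,4,...): 1 6 2 6 0 4 8 → sum 27
  kept (positions 1,3,...): 2 4 6 7 5 7 6 → sum 37
Total = 64.
64 mod 10 = 4, so the number is invalid.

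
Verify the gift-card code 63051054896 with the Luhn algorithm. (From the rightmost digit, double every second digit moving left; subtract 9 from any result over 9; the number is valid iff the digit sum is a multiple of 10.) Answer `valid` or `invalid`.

valid

From the right, keep odd positions and double even positions (subtract 9 from any doubled value over 9):
  doubled (positions 2,4,...): 9 8 0 1 6 → sum 24
  kept (positions 1,3,...): 6 8 5 1 0 6 → sum 26
Total = 50.
50 mod 10 = 0, so the number is valid.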